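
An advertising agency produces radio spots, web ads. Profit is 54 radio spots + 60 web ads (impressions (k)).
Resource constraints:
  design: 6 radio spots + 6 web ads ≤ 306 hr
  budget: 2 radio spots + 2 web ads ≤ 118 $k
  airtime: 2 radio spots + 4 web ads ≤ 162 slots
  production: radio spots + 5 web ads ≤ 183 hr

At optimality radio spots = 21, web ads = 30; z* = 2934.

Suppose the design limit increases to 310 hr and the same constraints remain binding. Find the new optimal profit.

Binding: design and airtime. Non-binding: budget (16 unused), production (12 unused).
By complementary slackness, y = 0 for the non-binding constraints.
From A_Bᵀ y = c: 6·y_design + 2·y_airtime = 54; 6·y_design + 4·y_airtime = 60.
→ y_design = 8 and y_airtime = 3.
Δz = y_design·Δb = 8 × (4) = 32, so new z* = 2934 + 32 = 2966.

2966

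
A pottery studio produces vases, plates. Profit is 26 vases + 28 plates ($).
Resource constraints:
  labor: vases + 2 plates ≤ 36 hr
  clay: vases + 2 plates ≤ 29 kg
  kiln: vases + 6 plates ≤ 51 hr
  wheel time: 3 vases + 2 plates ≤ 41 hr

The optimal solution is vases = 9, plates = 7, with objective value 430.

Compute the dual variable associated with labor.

0

Check each constraint at x*: labor 23/36 (slack 13); clay 23/29 (slack 6); kiln 51/51 (tight); wheel time 41/41 (tight).
By complementary slackness, y = 0 for the non-binding constraints.
Dual feasibility on the basic columns requires 1·y_kiln + 3·y_wheel time = 26, 6·y_kiln + 2·y_wheel time = 28.
Solving: y_kiln = 2, y_wheel time = 8.
Shadow price of labor = 0.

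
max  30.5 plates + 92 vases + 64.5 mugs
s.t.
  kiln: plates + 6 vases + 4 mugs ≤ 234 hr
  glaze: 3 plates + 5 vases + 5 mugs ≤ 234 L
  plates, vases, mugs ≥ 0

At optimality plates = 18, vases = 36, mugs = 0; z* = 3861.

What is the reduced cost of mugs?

-8.5

Both kiln and glaze are binding at x*.
From A_Bᵀ y = c: 1·y_kiln + 3·y_glaze = 30.5; 6·y_kiln + 5·y_glaze = 92.
Solving: y_kiln = 9.5, y_glaze = 7.
Reduced cost of mugs: c₃ − yᵀa₃ = 64.5 − (9.5·4 + 7·5) = 64.5 − 73 = -8.5.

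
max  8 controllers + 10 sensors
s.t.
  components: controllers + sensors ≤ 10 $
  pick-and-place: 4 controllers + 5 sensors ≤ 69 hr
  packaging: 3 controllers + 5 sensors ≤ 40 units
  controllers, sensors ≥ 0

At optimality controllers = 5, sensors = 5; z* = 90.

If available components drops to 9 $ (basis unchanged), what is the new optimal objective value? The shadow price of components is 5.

85

Δb = -1, so new z* = 90 + (5)·(-1) = 90 − 5 = 85.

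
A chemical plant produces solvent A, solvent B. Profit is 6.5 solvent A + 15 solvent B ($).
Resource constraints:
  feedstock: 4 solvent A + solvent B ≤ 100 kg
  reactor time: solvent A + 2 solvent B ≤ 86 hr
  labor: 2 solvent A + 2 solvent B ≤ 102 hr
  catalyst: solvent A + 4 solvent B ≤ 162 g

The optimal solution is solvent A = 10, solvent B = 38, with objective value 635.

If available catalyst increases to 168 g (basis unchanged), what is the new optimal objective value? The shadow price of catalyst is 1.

641

Δb = 6, so new z* = 635 + (1)·(6) = 635 + 6 = 641.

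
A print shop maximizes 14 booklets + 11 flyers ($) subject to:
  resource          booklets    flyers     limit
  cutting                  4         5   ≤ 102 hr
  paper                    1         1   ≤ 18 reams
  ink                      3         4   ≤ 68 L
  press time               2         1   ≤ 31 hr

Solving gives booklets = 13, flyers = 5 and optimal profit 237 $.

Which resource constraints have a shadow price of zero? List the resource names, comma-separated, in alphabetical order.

cutting: 77/102 (slack 25)
paper: 18/18 (binding)
ink: 59/68 (slack 9)
press time: 31/31 (binding)
By complementary slackness, a constraint with positive slack has shadow price 0 → cutting, ink.

cutting, ink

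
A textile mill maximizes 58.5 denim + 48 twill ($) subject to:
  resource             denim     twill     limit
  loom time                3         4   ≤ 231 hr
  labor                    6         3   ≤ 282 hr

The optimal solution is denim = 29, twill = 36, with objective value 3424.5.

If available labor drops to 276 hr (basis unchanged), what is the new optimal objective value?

3388.5

At the optimum: loom time uses 231 of 231 (binding); labor uses 282 of 282 (binding).
From A_Bᵀ y = c: 3·y_loom time + 6·y_labor = 58.5; 4·y_loom time + 3·y_labor = 48.
This yields shadow prices y_loom time = 7.5, y_labor = 6.
Δz = y_labor·Δb = 6 × (-6) = -36, so new z* = 3424.5 − 36 = 3388.5.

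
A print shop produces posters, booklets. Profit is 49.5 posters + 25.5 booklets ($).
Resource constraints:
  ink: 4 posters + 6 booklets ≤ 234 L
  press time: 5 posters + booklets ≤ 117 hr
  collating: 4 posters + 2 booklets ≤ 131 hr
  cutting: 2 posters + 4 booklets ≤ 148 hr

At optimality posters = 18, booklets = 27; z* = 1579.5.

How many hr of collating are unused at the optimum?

5

collating used = 4·18 + 2·27 = 126; slack = 131 − 126 = 5.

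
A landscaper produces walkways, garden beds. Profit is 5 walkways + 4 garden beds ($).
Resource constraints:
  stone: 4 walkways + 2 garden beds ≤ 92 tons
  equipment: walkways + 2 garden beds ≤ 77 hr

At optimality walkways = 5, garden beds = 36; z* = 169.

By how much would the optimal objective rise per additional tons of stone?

Both stone and equipment are binding at x*.
The binding rows give the dual system: 4·y_stone + 1·y_equipment = 5 and 2·y_stone + 2·y_equipment = 4.
Solving: y_stone = 1, y_equipment = 1.
Shadow price of stone = 1.

1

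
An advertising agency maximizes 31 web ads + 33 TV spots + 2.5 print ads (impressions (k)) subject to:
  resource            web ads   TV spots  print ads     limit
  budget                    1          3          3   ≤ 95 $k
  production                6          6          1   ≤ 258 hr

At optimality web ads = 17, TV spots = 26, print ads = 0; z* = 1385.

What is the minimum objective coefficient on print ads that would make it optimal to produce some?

8

Check each constraint at x*: budget 95/95 (tight); production 258/258 (tight).
From A_Bᵀ y = c: 1·y_budget + 6·y_production = 31; 3·y_budget + 6·y_production = 33.
This yields shadow prices y_budget = 1, y_production = 5.
print ads enters the basis when its profit ≥ yᵀa₃ = 1·3 + 5·1 = 8.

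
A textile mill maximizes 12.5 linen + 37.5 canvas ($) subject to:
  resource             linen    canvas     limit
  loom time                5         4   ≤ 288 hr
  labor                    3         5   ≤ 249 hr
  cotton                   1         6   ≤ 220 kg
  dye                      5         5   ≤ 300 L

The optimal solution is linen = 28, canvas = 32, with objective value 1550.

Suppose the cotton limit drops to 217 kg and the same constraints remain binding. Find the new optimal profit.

1535

Check each constraint at x*: loom time 268/288 (slack 20); labor 244/249 (slack 5); cotton 220/220 (tight); dye 300/300 (tight).
Since loom time, labor are not tight, their duals are 0.
From A_Bᵀ y = c: 1·y_cotton + 5·y_dye = 12.5; 6·y_cotton + 5·y_dye = 37.5.
→ y_cotton = 5 and y_dye = 1.5.
Δz = y_cotton·Δb = 5 × (-3) = -15, so new z* = 1550 − 15 = 1535.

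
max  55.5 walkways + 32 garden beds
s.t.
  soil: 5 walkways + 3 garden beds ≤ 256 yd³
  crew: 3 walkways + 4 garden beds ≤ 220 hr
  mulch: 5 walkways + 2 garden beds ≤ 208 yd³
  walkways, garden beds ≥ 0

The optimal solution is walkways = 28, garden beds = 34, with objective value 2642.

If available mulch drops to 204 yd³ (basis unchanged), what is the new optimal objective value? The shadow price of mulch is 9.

2606

Δb = -4, so new z* = 2642 + (9)·(-4) = 2642 − 36 = 2606.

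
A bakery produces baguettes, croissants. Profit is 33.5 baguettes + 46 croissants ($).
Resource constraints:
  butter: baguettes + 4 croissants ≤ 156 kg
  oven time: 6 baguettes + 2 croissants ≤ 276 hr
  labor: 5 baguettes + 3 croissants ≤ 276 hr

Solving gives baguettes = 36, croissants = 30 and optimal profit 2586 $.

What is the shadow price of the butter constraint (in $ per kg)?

Binding: butter and oven time. Non-binding: labor (6 unused).
By complementary slackness, y = 0 for the non-binding constraint.
Dual feasibility on the basic columns requires 1·y_butter + 6·y_oven time = 33.5, 4·y_butter + 2·y_oven time = 46.
Solving: y_butter = 9.5, y_oven time = 4.
Shadow price of butter = 9.5.

9.5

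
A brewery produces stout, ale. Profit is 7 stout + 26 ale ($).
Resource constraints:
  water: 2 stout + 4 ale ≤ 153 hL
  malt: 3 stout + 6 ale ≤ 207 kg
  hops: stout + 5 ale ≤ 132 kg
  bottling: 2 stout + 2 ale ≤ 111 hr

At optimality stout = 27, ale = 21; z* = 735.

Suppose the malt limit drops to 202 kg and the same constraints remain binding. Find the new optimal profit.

Binding: malt and hops. Non-binding: water (15 unused), bottling (15 unused).
Slack constraints have shadow price 0 (complementary slackness).
The binding rows give the dual system: 3·y_malt + 1·y_hops = 7 and 6·y_malt + 5·y_hops = 26.
Solving: y_malt = 1, y_hops = 4.
Δz = y_malt·Δb = 1 × (-5) = -5, so new z* = 735 − 5 = 730.

730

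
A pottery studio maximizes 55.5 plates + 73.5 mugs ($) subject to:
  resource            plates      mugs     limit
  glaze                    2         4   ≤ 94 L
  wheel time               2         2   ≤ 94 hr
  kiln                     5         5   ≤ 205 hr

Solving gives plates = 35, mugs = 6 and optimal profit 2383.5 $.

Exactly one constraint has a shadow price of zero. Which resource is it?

wheel time

glaze: 94/94 (binding)
wheel time: 82/94 (slack 12)
kiln: 205/205 (binding)
By complementary slackness, a constraint with positive slack has shadow price 0 → wheel time.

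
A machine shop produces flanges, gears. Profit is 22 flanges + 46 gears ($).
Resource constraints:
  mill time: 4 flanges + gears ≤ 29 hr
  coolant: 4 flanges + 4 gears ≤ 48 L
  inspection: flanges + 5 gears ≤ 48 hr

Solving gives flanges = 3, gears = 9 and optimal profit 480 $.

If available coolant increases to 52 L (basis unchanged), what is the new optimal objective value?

496

Binding: coolant and inspection. Non-binding: mill time (8 unused).
Since mill time is not tight, its dual is 0.
Dual feasibility on the basic columns requires 4·y_coolant + 1·y_inspection = 22, 4·y_coolant + 5·y_inspection = 46.
→ y_coolant = 4 and y_inspection = 6.
Δz = y_coolant·Δb = 4 × (4) = 16, so new z* = 480 + 16 = 496.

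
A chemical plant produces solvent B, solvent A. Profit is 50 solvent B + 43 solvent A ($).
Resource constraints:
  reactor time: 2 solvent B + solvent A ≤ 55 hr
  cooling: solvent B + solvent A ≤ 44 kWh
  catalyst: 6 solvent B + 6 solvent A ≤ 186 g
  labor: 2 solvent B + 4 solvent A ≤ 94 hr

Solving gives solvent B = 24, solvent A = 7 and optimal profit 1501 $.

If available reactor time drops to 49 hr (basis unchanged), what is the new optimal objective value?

1459

At the optimum: reactor time uses 55 of 55 (binding); cooling uses 31 of 44 (slack = 13); catalyst uses 186 of 186 (binding); labor uses 76 of 94 (slack = 18).
Slack constraints have shadow price 0 (complementary slackness).
Dual feasibility on the basic columns requires 2·y_reactor time + 6·y_catalyst = 50, 1·y_reactor time + 6·y_catalyst = 43.
This yields shadow prices y_reactor time = 7, y_catalyst = 6.
Δz = y_reactor time·Δb = 7 × (-6) = -42, so new z* = 1501 − 42 = 1459.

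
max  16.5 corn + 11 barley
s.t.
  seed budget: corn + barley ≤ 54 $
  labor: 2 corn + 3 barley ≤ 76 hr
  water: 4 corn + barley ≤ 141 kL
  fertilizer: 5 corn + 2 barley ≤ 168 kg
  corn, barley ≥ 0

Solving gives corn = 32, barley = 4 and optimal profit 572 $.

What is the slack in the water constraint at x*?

water used = 4·32 + 1·4 = 132; slack = 141 − 132 = 9.

9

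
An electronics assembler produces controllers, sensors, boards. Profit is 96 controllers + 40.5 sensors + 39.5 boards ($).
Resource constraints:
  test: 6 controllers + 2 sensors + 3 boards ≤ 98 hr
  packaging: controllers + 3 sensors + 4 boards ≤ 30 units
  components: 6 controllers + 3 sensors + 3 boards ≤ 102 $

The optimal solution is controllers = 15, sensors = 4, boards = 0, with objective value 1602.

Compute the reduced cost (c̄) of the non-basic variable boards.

Binding: test and components. Non-binding: packaging (3 unused).
By complementary slackness, y = 0 for the non-binding constraint.
From A_Bᵀ y = c: 6·y_test + 6·y_components = 96; 2·y_test + 3·y_components = 40.5.
Solving: y_test = 7.5, y_components = 8.5.
Reduced cost of boards: c₃ − yᵀa₃ = 39.5 − (7.5·3 + 8.5·3) = 39.5 − 48 = -8.5.

-8.5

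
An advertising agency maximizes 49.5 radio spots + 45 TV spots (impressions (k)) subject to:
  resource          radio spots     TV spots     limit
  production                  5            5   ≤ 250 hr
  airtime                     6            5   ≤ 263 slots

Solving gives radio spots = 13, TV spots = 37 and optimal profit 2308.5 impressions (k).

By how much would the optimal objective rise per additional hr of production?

Check each constraint at x*: production 250/250 (tight); airtime 263/263 (tight).
From A_Bᵀ y = c: 5·y_production + 6·y_airtime = 49.5; 5·y_production + 5·y_airtime = 45.
Solving: y_production = 4.5, y_airtime = 4.5.
Shadow price of production = 4.5.

4.5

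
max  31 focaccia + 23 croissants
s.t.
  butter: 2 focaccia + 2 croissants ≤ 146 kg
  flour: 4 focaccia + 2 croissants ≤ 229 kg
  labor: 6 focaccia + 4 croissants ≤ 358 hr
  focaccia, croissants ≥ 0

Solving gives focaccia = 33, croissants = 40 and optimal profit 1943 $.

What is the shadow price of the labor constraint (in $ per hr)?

Check each constraint at x*: butter 146/146 (tight); flour 212/229 (slack 17); labor 358/358 (tight).
By complementary slackness, y = 0 for the non-binding constraint.
Dual feasibility on the basic columns requires 2·y_butter + 6·y_labor = 31, 2·y_butter + 4·y_labor = 23.
→ y_butter = 3.5 and y_labor = 4.
Shadow price of labor = 4.

4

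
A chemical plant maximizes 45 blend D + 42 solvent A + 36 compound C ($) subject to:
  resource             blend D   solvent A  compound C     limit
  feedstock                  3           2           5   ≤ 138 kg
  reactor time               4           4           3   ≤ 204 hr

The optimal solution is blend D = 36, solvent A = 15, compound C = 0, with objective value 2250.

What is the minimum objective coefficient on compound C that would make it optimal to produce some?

Check each constraint at x*: feedstock 138/138 (tight); reactor time 204/204 (tight).
The binding rows give the dual system: 3·y_feedstock + 4·y_reactor time = 45 and 2·y_feedstock + 4·y_reactor time = 42.
Solving: y_feedstock = 3, y_reactor time = 9.
compound C enters the basis when its profit ≥ yᵀa₃ = 3·5 + 9·3 = 42.

42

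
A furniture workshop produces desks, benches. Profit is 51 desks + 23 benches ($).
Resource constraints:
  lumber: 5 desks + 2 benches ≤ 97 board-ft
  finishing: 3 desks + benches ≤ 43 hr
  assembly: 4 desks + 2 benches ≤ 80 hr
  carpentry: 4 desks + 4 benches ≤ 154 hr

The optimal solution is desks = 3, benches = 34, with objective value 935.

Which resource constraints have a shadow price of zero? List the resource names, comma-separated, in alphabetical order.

carpentry, lumber

lumber: 83/97 (slack 14)
finishing: 43/43 (binding)
assembly: 80/80 (binding)
carpentry: 148/154 (slack 6)
By complementary slackness, a constraint with positive slack has shadow price 0 → carpentry, lumber.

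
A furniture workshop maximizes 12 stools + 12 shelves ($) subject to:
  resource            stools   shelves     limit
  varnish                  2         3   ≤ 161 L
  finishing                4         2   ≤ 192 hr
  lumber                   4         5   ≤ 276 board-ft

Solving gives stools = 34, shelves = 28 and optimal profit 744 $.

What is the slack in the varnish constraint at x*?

varnish used = 2·34 + 3·28 = 152; slack = 161 − 152 = 9.

9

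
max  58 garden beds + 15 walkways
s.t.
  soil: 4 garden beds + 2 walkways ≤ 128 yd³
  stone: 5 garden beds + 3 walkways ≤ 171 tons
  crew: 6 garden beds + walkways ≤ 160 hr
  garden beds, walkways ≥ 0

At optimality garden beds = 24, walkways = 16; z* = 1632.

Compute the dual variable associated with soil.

Binding: soil and crew. Non-binding: stone (3 unused).
By complementary slackness, y = 0 for the non-binding constraint.
The binding rows give the dual system: 4·y_soil + 6·y_crew = 58 and 2·y_soil + 1·y_crew = 15.
This yields shadow prices y_soil = 4, y_crew = 7.
Shadow price of soil = 4.

4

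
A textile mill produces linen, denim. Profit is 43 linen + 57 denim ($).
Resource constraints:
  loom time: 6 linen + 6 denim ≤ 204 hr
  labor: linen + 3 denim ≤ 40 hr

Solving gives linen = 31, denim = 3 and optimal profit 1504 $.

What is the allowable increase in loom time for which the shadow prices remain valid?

36

Binding constraints: loom time, labor. The basis is B = [[6,6],[1,3]] with det 12.
Per unit increase in loom time, x* moves by d = (0.25, -0.0833).
The basis stays optimal until denim reaches 0; allowable increase = 36 hr.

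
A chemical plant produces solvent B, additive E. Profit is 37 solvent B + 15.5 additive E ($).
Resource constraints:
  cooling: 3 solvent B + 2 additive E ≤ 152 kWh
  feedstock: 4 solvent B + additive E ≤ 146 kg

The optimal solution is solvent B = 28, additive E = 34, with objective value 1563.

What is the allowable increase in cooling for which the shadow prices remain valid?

140

Binding constraints: cooling, feedstock. The basis is B = [[3,2],[4,1]] with det -5.
Per unit increase in cooling, x* moves by d = (-0.2, 0.8).
The basis stays optimal until solvent B reaches 0; allowable increase = 140 kWh.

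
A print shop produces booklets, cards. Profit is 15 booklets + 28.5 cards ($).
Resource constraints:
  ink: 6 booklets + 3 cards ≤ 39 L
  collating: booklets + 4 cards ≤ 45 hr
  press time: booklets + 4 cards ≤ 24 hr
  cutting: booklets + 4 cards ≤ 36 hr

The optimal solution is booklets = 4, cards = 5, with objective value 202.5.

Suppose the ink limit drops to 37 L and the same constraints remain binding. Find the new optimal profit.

Check each constraint at x*: ink 39/39 (tight); collating 24/45 (slack 21); press time 24/24 (tight); cutting 24/36 (slack 12).
By complementary slackness, y = 0 for the non-binding constraints.
Dual feasibility on the basic columns requires 6·y_ink + 1·y_press time = 15, 3·y_ink + 4·y_press time = 28.5.
→ y_ink = 1.5 and y_press time = 6.
Δz = y_ink·Δb = 1.5 × (-2) = -3, so new z* = 202.5 − 3 = 199.5.

199.5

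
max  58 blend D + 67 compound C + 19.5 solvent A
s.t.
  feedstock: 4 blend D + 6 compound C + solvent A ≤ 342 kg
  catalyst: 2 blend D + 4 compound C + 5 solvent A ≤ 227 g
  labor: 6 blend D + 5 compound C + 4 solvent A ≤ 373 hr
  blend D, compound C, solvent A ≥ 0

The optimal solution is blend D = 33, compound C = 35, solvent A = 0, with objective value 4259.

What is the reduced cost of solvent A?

Binding: feedstock and labor. Non-binding: catalyst (21 unused).
Slack constraints have shadow price 0 (complementary slackness).
From A_Bᵀ y = c: 4·y_feedstock + 6·y_labor = 58; 6·y_feedstock + 5·y_labor = 67.
Solving: y_feedstock = 7, y_labor = 5.
Reduced cost of solvent A: c₃ − yᵀa₃ = 19.5 − (7·1 + 5·4) = 19.5 − 27 = -7.5.

-7.5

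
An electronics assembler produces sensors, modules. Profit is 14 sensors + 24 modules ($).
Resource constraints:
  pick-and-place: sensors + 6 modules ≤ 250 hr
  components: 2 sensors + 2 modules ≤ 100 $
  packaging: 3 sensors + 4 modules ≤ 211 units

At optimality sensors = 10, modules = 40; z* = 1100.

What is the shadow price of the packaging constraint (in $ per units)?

Check each constraint at x*: pick-and-place 250/250 (tight); components 100/100 (tight); packaging 190/211 (slack 21).
Since packaging is not tight, its dual is 0.
The binding rows give the dual system: 1·y_pick-and-place + 2·y_components = 14 and 6·y_pick-and-place + 2·y_components = 24.
→ y_pick-and-place = 2 and y_components = 6.
Shadow price of packaging = 0.

0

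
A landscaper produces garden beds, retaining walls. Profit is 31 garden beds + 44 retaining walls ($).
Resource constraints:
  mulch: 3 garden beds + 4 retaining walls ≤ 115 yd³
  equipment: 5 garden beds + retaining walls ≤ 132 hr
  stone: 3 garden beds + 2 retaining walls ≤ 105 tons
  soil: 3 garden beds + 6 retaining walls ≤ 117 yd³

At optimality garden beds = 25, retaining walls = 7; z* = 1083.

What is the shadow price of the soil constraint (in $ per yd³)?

Binding: equipment and soil. Non-binding: mulch (12 unused), stone (16 unused).
Since mulch, stone are not tight, their duals are 0.
From A_Bᵀ y = c: 5·y_equipment + 3·y_soil = 31; 1·y_equipment + 6·y_soil = 44.
Solving: y_equipment = 2, y_soil = 7.
Shadow price of soil = 7.

7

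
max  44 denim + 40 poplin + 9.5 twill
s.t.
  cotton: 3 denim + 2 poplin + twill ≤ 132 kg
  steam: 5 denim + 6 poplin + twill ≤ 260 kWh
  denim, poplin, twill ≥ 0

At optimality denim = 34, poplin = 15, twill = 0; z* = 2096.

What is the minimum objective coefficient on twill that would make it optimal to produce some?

12

Check each constraint at x*: cotton 132/132 (tight); steam 260/260 (tight).
The binding rows give the dual system: 3·y_cotton + 5·y_steam = 44 and 2·y_cotton + 6·y_steam = 40.
→ y_cotton = 8 and y_steam = 4.
twill enters the basis when its profit ≥ yᵀa₃ = 8·1 + 4·1 = 12.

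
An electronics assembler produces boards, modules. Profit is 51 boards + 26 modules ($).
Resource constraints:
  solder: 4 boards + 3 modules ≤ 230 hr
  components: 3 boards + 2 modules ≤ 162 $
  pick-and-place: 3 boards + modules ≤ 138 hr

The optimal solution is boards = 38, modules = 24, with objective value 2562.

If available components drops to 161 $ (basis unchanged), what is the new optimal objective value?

Check each constraint at x*: solder 224/230 (slack 6); components 162/162 (tight); pick-and-place 138/138 (tight).
Since solder is not tight, its dual is 0.
Dual feasibility on the basic columns requires 3·y_components + 3·y_pick-and-place = 51, 2·y_components + 1·y_pick-and-place = 26.
Solving: y_components = 9, y_pick-and-place = 8.
Δz = y_components·Δb = 9 × (-1) = -9, so new z* = 2562 − 9 = 2553.

2553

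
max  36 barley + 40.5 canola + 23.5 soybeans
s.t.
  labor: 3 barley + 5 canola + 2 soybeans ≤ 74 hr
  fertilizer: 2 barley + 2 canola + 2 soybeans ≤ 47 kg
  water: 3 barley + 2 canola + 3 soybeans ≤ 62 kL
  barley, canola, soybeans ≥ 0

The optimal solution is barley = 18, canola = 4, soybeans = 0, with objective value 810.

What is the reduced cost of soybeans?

-7

Binding: labor and water. Non-binding: fertilizer (3 unused).
Since fertilizer is not tight, its dual is 0.
From A_Bᵀ y = c: 3·y_labor + 3·y_water = 36; 5·y_labor + 2·y_water = 40.5.
Solving: y_labor = 5.5, y_water = 6.5.
Reduced cost of soybeans: c₃ − yᵀa₃ = 23.5 − (5.5·2 + 6.5·3) = 23.5 − 30.5 = -7.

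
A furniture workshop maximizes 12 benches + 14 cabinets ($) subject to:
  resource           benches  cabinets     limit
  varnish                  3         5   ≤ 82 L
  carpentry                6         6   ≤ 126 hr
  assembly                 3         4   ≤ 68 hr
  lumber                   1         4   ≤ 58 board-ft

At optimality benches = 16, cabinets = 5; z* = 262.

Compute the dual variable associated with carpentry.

1

At the optimum: varnish uses 73 of 82 (slack = 9); carpentry uses 126 of 126 (binding); assembly uses 68 of 68 (binding); lumber uses 36 of 58 (slack = 22).
By complementary slackness, y = 0 for the non-binding constraints.
Dual feasibility on the basic columns requires 6·y_carpentry + 3·y_assembly = 12, 6·y_carpentry + 4·y_assembly = 14.
Solving: y_carpentry = 1, y_assembly = 2.
Shadow price of carpentry = 1.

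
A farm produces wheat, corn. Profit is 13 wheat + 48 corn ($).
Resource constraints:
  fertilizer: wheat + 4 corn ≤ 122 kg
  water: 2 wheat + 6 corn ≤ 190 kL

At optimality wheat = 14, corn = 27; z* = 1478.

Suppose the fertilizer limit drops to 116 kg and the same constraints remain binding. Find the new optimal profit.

1424

Check each constraint at x*: fertilizer 122/122 (tight); water 190/190 (tight).
From A_Bᵀ y = c: 1·y_fertilizer + 2·y_water = 13; 4·y_fertilizer + 6·y_water = 48.
This yields shadow prices y_fertilizer = 9, y_water = 2.
Δz = y_fertilizer·Δb = 9 × (-6) = -54, so new z* = 1478 − 54 = 1424.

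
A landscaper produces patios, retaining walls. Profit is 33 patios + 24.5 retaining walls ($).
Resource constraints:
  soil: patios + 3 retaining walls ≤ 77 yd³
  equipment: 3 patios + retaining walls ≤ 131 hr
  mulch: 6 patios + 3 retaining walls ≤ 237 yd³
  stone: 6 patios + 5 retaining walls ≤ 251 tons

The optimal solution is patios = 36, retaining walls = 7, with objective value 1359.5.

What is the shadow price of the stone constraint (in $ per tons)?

Binding: mulch and stone. Non-binding: soil (20 unused), equipment (16 unused).
By complementary slackness, y = 0 for the non-binding constraints.
Dual feasibility on the basic columns requires 6·y_mulch + 6·y_stone = 33, 3·y_mulch + 5·y_stone = 24.5.
Solving: y_mulch = 1.5, y_stone = 4.
Shadow price of stone = 4.

4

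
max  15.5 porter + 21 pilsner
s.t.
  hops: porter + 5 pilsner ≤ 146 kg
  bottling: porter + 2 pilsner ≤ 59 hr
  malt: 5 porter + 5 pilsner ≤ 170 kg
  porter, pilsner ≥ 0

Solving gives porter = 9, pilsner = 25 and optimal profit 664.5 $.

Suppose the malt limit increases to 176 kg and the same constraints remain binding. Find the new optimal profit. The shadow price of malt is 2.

Δb = 6, so new z* = 664.5 + (2)·(6) = 664.5 + 12 = 676.5.

676.5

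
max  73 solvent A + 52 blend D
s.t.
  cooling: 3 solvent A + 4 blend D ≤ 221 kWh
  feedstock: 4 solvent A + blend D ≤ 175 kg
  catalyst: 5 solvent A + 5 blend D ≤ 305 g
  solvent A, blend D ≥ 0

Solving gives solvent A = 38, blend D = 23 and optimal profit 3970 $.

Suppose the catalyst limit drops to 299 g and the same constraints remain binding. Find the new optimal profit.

Check each constraint at x*: cooling 206/221 (slack 15); feedstock 175/175 (tight); catalyst 305/305 (tight).
By complementary slackness, y = 0 for the non-binding constraint.
Dual feasibility on the basic columns requires 4·y_feedstock + 5·y_catalyst = 73, 1·y_feedstock + 5·y_catalyst = 52.
Solving: y_feedstock = 7, y_catalyst = 9.
Δz = y_catalyst·Δb = 9 × (-6) = -54, so new z* = 3970 − 54 = 3916.

3916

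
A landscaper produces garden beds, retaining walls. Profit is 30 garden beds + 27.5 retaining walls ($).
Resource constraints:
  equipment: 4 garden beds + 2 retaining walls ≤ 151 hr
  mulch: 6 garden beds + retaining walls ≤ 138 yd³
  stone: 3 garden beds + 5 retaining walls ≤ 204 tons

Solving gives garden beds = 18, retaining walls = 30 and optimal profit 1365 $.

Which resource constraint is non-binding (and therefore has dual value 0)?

equipment: 132/151 (slack 19)
mulch: 138/138 (binding)
stone: 204/204 (binding)
By complementary slackness, a constraint with positive slack has shadow price 0 → equipment.

equipment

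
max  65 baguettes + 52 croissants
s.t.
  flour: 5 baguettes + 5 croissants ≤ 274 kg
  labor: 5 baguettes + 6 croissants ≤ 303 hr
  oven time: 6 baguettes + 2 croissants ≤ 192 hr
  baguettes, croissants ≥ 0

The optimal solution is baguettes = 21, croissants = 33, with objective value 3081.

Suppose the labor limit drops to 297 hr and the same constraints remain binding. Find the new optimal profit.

Check each constraint at x*: flour 270/274 (slack 4); labor 303/303 (tight); oven time 192/192 (tight).
Slack constraints have shadow price 0 (complementary slackness).
Dual feasibility on the basic columns requires 5·y_labor + 6·y_oven time = 65, 6·y_labor + 2·y_oven time = 52.
Solving: y_labor = 7, y_oven time = 5.
Δz = y_labor·Δb = 7 × (-6) = -42, so new z* = 3081 − 42 = 3039.

3039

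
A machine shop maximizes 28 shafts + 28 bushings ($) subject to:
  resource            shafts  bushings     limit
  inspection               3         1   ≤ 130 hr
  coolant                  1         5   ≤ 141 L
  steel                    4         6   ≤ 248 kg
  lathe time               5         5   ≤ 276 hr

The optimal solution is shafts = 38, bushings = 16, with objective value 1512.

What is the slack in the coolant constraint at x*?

23

coolant used = 1·38 + 5·16 = 118; slack = 141 − 118 = 23.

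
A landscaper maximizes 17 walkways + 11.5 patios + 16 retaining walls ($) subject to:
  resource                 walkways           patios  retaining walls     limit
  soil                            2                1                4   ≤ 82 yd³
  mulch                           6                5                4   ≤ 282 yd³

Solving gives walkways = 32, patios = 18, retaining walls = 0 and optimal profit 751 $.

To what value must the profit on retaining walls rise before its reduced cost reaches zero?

Both soil and mulch are binding at x*.
From A_Bᵀ y = c: 2·y_soil + 6·y_mulch = 17; 1·y_soil + 5·y_mulch = 11.5.
Solving: y_soil = 4, y_mulch = 1.5.
retaining walls enters the basis when its profit ≥ yᵀa₃ = 4·4 + 1.5·4 = 22.

22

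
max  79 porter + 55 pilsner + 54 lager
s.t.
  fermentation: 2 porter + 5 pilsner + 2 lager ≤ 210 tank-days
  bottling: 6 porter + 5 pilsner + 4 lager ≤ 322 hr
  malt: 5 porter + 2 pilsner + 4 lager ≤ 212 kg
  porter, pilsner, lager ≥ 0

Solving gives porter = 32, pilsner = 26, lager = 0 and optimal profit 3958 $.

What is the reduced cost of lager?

Binding: bottling and malt. Non-binding: fermentation (16 unused).
Slack constraints have shadow price 0 (complementary slackness).
The binding rows give the dual system: 6·y_bottling + 5·y_malt = 79 and 5·y_bottling + 2·y_malt = 55.
This yields shadow prices y_bottling = 9, y_malt = 5.
Reduced cost of lager: c₃ − yᵀa₃ = 54 − (9·4 + 5·4) = 54 − 56 = -2.

-2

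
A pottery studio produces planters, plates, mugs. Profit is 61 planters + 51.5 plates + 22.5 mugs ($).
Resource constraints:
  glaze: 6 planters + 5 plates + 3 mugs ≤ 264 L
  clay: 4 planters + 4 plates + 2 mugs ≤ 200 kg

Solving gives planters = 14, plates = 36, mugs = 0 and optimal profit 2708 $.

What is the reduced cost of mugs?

Check each constraint at x*: glaze 264/264 (tight); clay 200/200 (tight).
The binding rows give the dual system: 6·y_glaze + 4·y_clay = 61 and 5·y_glaze + 4·y_clay = 51.5.
→ y_glaze = 9.5 and y_clay = 1.
Reduced cost of mugs: c₃ − yᵀa₃ = 22.5 − (9.5·3 + 1·2) = 22.5 − 30.5 = -8.

-8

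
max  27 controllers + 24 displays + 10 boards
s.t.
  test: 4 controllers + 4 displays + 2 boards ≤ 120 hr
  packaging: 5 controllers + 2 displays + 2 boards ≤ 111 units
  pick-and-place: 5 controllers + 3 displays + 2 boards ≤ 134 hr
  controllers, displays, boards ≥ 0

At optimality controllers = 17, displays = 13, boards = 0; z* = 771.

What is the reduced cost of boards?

At the optimum: test uses 120 of 120 (binding); packaging uses 111 of 111 (binding); pick-and-place uses 124 of 134 (slack = 10).
Since pick-and-place is not tight, its dual is 0.
The binding rows give the dual system: 4·y_test + 5·y_packaging = 27 and 4·y_test + 2·y_packaging = 24.
→ y_test = 5.5 and y_packaging = 1.
Reduced cost of boards: c₃ − yᵀa₃ = 10 − (5.5·2 + 1·2) = 10 − 13 = -3.

-3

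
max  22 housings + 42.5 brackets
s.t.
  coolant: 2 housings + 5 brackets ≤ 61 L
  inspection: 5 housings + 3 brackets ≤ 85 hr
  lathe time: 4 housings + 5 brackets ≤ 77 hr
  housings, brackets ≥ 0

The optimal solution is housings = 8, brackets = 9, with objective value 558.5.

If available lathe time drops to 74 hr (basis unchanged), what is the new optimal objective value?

551

Check each constraint at x*: coolant 61/61 (tight); inspection 67/85 (slack 18); lathe time 77/77 (tight).
By complementary slackness, y = 0 for the non-binding constraint.
Dual feasibility on the basic columns requires 2·y_coolant + 4·y_lathe time = 22, 5·y_coolant + 5·y_lathe time = 42.5.
Solving: y_coolant = 6, y_lathe time = 2.5.
Δz = y_lathe time·Δb = 2.5 × (-3) = -7.5, so new z* = 558.5 − 7.5 = 551.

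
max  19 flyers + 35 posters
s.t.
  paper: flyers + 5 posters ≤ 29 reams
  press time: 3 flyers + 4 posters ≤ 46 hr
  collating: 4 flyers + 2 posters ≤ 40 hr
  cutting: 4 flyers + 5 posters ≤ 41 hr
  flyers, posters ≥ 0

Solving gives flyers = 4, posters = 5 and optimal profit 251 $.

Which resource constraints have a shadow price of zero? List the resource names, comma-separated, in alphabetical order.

collating, press time

paper: 29/29 (binding)
press time: 32/46 (slack 14)
collating: 26/40 (slack 14)
cutting: 41/41 (binding)
By complementary slackness, a constraint with positive slack has shadow price 0 → collating, press time.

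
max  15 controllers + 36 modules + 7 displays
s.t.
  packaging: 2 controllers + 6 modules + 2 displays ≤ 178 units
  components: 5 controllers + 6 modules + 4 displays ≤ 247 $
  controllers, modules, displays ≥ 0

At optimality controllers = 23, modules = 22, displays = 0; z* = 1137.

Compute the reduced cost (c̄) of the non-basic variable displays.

-7

Check each constraint at x*: packaging 178/178 (tight); components 247/247 (tight).
From A_Bᵀ y = c: 2·y_packaging + 5·y_components = 15; 6·y_packaging + 6·y_components = 36.
This yields shadow prices y_packaging = 5, y_components = 1.
Reduced cost of displays: c₃ − yᵀa₃ = 7 − (5·2 + 1·4) = 7 − 14 = -7.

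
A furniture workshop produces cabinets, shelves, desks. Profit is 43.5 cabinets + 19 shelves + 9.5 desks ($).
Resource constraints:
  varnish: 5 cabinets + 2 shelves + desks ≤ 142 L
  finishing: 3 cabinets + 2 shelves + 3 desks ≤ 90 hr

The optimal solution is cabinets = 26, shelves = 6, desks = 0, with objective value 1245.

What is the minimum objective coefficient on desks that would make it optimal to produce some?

13.5

Both varnish and finishing are binding at x*.
Dual feasibility on the basic columns requires 5·y_varnish + 3·y_finishing = 43.5, 2·y_varnish + 2·y_finishing = 19.
→ y_varnish = 7.5 and y_finishing = 2.
desks enters the basis when its profit ≥ yᵀa₃ = 7.5·1 + 2·3 = 13.5.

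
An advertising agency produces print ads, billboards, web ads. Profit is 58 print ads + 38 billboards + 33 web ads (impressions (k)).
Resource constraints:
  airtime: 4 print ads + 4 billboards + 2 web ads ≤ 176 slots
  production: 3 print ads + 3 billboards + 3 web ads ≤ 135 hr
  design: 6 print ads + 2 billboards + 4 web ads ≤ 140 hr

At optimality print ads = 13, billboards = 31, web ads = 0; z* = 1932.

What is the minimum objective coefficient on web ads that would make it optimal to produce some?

Check each constraint at x*: airtime 176/176 (tight); production 132/135 (slack 3); design 140/140 (tight).
By complementary slackness, y = 0 for the non-binding constraint.
From A_Bᵀ y = c: 4·y_airtime + 6·y_design = 58; 4·y_airtime + 2·y_design = 38.
Solving: y_airtime = 7, y_design = 5.
web ads enters the basis when its profit ≥ yᵀa₃ = 7·2 + 5·4 = 34.

34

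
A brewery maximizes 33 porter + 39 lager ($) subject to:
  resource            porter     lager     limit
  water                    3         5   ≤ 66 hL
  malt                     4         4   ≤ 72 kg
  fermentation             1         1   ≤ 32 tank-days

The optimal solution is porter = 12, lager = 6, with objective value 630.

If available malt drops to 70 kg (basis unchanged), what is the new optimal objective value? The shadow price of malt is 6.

618

Δb = -2, so new z* = 630 + (6)·(-2) = 630 − 12 = 618.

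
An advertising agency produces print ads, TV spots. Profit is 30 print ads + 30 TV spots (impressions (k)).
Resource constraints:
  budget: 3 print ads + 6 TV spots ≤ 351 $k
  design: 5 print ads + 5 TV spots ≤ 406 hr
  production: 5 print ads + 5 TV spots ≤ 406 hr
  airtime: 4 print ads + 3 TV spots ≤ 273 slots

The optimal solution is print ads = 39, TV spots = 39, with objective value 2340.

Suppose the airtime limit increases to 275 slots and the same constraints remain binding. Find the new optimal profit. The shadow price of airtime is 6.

Δb = 2, so new z* = 2340 + (6)·(2) = 2340 + 12 = 2352.

2352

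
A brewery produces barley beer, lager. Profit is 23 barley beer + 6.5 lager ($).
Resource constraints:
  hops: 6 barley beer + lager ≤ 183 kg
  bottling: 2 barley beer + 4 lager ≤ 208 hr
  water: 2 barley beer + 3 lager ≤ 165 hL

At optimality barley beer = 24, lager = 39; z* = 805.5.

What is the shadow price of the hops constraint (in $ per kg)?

3.5

Binding: hops and water. Non-binding: bottling (4 unused).
Slack constraints have shadow price 0 (complementary slackness).
From A_Bᵀ y = c: 6·y_hops + 2·y_water = 23; 1·y_hops + 3·y_water = 6.5.
Solving: y_hops = 3.5, y_water = 1.
Shadow price of hops = 3.5.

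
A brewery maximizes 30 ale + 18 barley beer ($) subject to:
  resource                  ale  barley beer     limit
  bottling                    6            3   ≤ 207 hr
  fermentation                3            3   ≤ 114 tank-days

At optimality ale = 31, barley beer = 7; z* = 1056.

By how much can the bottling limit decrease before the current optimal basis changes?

93

Binding constraints: bottling, fermentation. The basis is B = [[6,3],[3,3]] with det 9.
Per unit decrease in bottling, x* moves by d = (-0.3333, 0.3333).
The basis stays optimal until ale reaches 0; allowable decrease = 93 hr.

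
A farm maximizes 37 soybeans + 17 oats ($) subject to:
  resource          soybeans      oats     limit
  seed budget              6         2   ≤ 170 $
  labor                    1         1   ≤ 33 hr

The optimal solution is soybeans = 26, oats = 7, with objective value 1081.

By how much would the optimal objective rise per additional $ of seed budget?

5

At the optimum: seed budget uses 170 of 170 (binding); labor uses 33 of 33 (binding).
Dual feasibility on the basic columns requires 6·y_seed budget + 1·y_labor = 37, 2·y_seed budget + 1·y_labor = 17.
→ y_seed budget = 5 and y_labor = 7.
Shadow price of seed budget = 5.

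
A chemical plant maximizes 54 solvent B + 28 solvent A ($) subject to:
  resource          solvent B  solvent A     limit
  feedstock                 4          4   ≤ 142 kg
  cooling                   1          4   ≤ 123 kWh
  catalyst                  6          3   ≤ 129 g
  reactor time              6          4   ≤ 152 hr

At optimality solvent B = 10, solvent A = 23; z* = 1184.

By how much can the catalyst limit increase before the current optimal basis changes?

23

Binding constraints: catalyst, reactor time. The basis is B = [[6,3],[6,4]] with det 6.
Per unit increase in catalyst, x* moves by d = (0.6667, -1).
The basis stays optimal until solvent A reaches 0; allowable increase = 23 g.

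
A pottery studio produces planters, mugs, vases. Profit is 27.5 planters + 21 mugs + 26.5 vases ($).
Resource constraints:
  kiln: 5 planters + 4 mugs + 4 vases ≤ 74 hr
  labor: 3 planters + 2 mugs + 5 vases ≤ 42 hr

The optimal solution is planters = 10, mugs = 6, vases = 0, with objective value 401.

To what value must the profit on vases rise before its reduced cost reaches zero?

Both kiln and labor are binding at x*.
From A_Bᵀ y = c: 5·y_kiln + 3·y_labor = 27.5; 4·y_kiln + 2·y_labor = 21.
→ y_kiln = 4 and y_labor = 2.5.
vases enters the basis when its profit ≥ yᵀa₃ = 4·4 + 2.5·5 = 28.5.

28.5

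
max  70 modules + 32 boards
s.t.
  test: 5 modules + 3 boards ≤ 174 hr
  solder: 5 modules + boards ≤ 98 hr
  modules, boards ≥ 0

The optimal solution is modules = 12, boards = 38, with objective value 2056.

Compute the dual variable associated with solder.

Both test and solder are binding at x*.
From A_Bᵀ y = c: 5·y_test + 5·y_solder = 70; 3·y_test + 1·y_solder = 32.
This yields shadow prices y_test = 9, y_solder = 5.
Shadow price of solder = 5.

5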